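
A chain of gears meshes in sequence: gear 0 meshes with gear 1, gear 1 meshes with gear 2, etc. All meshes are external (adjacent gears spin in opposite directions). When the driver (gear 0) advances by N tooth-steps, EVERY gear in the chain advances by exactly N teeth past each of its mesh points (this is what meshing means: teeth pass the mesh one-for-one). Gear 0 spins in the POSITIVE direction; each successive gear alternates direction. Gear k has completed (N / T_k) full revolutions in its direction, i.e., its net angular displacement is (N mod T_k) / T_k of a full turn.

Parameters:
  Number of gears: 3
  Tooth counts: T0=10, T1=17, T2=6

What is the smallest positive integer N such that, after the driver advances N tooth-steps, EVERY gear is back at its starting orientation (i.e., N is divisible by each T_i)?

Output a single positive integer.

Answer: 510

Derivation:
Gear k returns to start when N is a multiple of T_k.
All gears at start simultaneously when N is a common multiple of [10, 17, 6]; the smallest such N is lcm(10, 17, 6).
Start: lcm = T0 = 10
Fold in T1=17: gcd(10, 17) = 1; lcm(10, 17) = 10 * 17 / 1 = 170 / 1 = 170
Fold in T2=6: gcd(170, 6) = 2; lcm(170, 6) = 170 * 6 / 2 = 1020 / 2 = 510
Full cycle length = 510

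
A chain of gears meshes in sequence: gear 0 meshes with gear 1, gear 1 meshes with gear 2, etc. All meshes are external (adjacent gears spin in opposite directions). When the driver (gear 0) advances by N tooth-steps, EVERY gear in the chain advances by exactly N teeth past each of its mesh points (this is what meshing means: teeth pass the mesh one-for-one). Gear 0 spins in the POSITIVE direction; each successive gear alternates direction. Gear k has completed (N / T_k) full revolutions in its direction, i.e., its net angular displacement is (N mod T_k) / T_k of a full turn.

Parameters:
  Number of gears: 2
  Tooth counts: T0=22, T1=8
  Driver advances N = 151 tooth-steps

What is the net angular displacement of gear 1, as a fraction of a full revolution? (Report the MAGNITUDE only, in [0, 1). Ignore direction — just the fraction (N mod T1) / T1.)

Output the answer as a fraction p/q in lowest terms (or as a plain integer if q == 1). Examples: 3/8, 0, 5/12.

Answer: 7/8

Derivation:
Chain of 2 gears, tooth counts: [22, 8]
  gear 0: T0=22, direction=positive, advance = 151 mod 22 = 19 teeth = 19/22 turn
  gear 1: T1=8, direction=negative, advance = 151 mod 8 = 7 teeth = 7/8 turn
Gear 1: 151 mod 8 = 7
Fraction = 7 / 8 = 7/8 (gcd(7,8)=1) = 7/8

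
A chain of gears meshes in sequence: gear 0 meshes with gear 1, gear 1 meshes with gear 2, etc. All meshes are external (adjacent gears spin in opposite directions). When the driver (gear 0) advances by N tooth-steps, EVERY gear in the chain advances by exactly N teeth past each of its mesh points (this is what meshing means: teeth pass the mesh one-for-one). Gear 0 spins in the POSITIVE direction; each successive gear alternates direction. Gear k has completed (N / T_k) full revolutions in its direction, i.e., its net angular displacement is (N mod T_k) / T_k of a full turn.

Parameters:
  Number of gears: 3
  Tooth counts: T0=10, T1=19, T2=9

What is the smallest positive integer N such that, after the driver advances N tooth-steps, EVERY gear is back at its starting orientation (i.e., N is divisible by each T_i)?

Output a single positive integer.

Gear k returns to start when N is a multiple of T_k.
All gears at start simultaneously when N is a common multiple of [10, 19, 9]; the smallest such N is lcm(10, 19, 9).
Start: lcm = T0 = 10
Fold in T1=19: gcd(10, 19) = 1; lcm(10, 19) = 10 * 19 / 1 = 190 / 1 = 190
Fold in T2=9: gcd(190, 9) = 1; lcm(190, 9) = 190 * 9 / 1 = 1710 / 1 = 1710
Full cycle length = 1710

Answer: 1710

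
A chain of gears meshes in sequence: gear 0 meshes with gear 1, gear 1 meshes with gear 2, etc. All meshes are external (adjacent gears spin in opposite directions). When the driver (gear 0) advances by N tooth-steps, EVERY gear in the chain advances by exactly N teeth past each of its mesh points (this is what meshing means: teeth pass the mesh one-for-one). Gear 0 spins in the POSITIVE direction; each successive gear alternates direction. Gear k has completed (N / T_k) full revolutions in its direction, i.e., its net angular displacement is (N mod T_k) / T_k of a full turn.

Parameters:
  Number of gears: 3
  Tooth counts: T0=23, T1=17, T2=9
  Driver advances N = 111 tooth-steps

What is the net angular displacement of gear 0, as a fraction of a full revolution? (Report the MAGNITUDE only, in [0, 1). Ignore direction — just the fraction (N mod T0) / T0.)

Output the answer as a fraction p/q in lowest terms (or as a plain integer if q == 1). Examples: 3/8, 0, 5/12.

Chain of 3 gears, tooth counts: [23, 17, 9]
  gear 0: T0=23, direction=positive, advance = 111 mod 23 = 19 teeth = 19/23 turn
  gear 1: T1=17, direction=negative, advance = 111 mod 17 = 9 teeth = 9/17 turn
  gear 2: T2=9, direction=positive, advance = 111 mod 9 = 3 teeth = 3/9 turn
Gear 0: 111 mod 23 = 19
Fraction = 19 / 23 = 19/23 (gcd(19,23)=1) = 19/23

Answer: 19/23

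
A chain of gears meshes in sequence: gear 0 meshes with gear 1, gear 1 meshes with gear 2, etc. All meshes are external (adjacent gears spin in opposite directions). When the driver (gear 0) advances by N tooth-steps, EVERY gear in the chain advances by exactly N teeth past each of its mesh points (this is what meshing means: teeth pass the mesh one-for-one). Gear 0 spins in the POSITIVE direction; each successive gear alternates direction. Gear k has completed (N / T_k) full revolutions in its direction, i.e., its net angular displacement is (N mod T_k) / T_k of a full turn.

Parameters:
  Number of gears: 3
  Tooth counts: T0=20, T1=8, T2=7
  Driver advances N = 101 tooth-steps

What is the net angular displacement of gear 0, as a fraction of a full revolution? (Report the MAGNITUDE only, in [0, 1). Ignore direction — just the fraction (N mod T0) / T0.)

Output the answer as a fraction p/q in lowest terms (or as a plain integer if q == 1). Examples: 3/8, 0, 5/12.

Chain of 3 gears, tooth counts: [20, 8, 7]
  gear 0: T0=20, direction=positive, advance = 101 mod 20 = 1 teeth = 1/20 turn
  gear 1: T1=8, direction=negative, advance = 101 mod 8 = 5 teeth = 5/8 turn
  gear 2: T2=7, direction=positive, advance = 101 mod 7 = 3 teeth = 3/7 turn
Gear 0: 101 mod 20 = 1
Fraction = 1 / 20 = 1/20 (gcd(1,20)=1) = 1/20

Answer: 1/20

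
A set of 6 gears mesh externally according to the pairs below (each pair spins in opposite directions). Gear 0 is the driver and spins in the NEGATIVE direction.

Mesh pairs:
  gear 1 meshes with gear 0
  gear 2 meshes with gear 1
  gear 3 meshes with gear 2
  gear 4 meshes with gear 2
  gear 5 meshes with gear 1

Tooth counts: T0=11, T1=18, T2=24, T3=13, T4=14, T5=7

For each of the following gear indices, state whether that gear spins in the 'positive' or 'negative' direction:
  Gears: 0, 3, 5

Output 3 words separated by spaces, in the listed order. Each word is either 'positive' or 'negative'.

Answer: negative positive negative

Derivation:
Gear 0 (driver): negative (depth 0)
  gear 1: meshes with gear 0 -> depth 1 -> positive (opposite of gear 0)
  gear 2: meshes with gear 1 -> depth 2 -> negative (opposite of gear 1)
  gear 3: meshes with gear 2 -> depth 3 -> positive (opposite of gear 2)
  gear 4: meshes with gear 2 -> depth 3 -> positive (opposite of gear 2)
  gear 5: meshes with gear 1 -> depth 2 -> negative (opposite of gear 1)
Queried indices 0, 3, 5 -> negative, positive, negative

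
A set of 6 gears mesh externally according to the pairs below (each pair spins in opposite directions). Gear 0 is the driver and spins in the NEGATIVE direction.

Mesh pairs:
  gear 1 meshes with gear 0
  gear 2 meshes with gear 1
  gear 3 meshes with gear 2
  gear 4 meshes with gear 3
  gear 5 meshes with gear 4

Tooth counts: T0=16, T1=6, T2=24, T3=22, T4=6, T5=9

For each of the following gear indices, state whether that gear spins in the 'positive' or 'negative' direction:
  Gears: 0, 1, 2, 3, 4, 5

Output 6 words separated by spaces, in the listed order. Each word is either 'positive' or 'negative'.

Gear 0 (driver): negative (depth 0)
  gear 1: meshes with gear 0 -> depth 1 -> positive (opposite of gear 0)
  gear 2: meshes with gear 1 -> depth 2 -> negative (opposite of gear 1)
  gear 3: meshes with gear 2 -> depth 3 -> positive (opposite of gear 2)
  gear 4: meshes with gear 3 -> depth 4 -> negative (opposite of gear 3)
  gear 5: meshes with gear 4 -> depth 5 -> positive (opposite of gear 4)
Queried indices 0, 1, 2, 3, 4, 5 -> negative, positive, negative, positive, negative, positive

Answer: negative positive negative positive negative positive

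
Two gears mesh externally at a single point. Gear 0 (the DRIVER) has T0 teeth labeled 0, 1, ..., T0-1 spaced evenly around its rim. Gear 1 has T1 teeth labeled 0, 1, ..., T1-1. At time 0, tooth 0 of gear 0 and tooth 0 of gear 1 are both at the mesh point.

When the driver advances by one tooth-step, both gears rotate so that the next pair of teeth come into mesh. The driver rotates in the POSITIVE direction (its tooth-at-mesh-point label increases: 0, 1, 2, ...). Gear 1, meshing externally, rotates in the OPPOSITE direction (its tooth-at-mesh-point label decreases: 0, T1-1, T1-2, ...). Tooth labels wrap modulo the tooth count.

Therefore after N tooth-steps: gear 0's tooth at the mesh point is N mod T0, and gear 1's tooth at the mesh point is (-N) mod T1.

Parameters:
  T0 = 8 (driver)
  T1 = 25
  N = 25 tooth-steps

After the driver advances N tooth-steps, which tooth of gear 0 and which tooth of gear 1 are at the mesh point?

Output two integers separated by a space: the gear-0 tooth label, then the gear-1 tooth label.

Gear 0 (driver, T0=8): tooth at mesh = N mod T0
  25 = 3 * 8 + 1, so 25 mod 8 = 1
  gear 0 tooth = 1
Gear 1 (driven, T1=25): tooth at mesh = (-N) mod T1
  25 = 1 * 25 + 0, so 25 mod 25 = 0
  (-25) mod 25 = 0
Mesh after 25 steps: gear-0 tooth 1 meets gear-1 tooth 0

Answer: 1 0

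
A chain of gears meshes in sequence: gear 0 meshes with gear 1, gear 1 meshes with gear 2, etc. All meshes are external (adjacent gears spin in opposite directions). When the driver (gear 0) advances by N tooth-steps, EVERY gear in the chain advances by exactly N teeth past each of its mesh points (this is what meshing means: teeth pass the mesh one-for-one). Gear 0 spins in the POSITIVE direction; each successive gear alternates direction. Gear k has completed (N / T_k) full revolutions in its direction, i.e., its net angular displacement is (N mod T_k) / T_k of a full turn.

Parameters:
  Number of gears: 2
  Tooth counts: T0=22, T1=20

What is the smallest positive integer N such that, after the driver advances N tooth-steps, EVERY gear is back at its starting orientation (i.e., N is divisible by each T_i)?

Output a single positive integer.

Answer: 220

Derivation:
Gear k returns to start when N is a multiple of T_k.
All gears at start simultaneously when N is a common multiple of [22, 20]; the smallest such N is lcm(22, 20).
Start: lcm = T0 = 22
Fold in T1=20: gcd(22, 20) = 2; lcm(22, 20) = 22 * 20 / 2 = 440 / 2 = 220
Full cycle length = 220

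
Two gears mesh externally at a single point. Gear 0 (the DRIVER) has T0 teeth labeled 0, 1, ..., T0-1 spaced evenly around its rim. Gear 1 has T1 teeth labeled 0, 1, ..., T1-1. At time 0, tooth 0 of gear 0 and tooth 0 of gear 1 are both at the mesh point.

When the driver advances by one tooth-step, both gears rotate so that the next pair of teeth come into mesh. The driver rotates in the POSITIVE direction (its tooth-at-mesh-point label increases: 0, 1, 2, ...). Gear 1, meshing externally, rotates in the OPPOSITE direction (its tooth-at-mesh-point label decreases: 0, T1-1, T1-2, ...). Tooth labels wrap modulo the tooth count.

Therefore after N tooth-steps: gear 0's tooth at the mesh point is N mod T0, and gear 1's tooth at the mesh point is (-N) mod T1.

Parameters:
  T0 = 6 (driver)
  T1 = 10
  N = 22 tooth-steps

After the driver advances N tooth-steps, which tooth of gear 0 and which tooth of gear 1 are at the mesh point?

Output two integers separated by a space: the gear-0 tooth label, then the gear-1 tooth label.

Answer: 4 8

Derivation:
Gear 0 (driver, T0=6): tooth at mesh = N mod T0
  22 = 3 * 6 + 4, so 22 mod 6 = 4
  gear 0 tooth = 4
Gear 1 (driven, T1=10): tooth at mesh = (-N) mod T1
  22 = 2 * 10 + 2, so 22 mod 10 = 2
  (-22) mod 10 = (-2) mod 10 = 10 - 2 = 8
Mesh after 22 steps: gear-0 tooth 4 meets gear-1 tooth 8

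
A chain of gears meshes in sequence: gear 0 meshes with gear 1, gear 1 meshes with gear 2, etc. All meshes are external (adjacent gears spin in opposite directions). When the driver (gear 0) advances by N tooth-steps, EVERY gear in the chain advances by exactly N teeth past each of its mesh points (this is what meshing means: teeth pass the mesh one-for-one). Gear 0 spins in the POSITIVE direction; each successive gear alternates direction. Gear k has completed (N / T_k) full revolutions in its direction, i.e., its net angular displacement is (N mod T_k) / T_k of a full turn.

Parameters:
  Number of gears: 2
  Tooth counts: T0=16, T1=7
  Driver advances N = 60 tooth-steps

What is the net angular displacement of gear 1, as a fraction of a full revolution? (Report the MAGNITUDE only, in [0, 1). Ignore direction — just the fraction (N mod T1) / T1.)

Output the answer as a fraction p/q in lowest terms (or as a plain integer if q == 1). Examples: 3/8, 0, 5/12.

Chain of 2 gears, tooth counts: [16, 7]
  gear 0: T0=16, direction=positive, advance = 60 mod 16 = 12 teeth = 12/16 turn
  gear 1: T1=7, direction=negative, advance = 60 mod 7 = 4 teeth = 4/7 turn
Gear 1: 60 mod 7 = 4
Fraction = 4 / 7 = 4/7 (gcd(4,7)=1) = 4/7

Answer: 4/7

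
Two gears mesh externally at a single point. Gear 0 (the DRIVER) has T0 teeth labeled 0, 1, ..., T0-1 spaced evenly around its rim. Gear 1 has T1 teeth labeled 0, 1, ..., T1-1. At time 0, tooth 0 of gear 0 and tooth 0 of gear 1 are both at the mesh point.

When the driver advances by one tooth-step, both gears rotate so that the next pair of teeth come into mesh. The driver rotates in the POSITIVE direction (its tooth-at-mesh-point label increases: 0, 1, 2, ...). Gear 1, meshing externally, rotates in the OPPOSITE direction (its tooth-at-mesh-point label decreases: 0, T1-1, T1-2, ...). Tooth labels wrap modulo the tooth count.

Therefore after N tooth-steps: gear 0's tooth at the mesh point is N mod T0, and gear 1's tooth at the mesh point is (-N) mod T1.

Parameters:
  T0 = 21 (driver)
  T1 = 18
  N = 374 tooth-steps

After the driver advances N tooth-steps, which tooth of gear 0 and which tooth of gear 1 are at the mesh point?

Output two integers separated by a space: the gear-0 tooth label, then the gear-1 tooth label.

Gear 0 (driver, T0=21): tooth at mesh = N mod T0
  374 = 17 * 21 + 17, so 374 mod 21 = 17
  gear 0 tooth = 17
Gear 1 (driven, T1=18): tooth at mesh = (-N) mod T1
  374 = 20 * 18 + 14, so 374 mod 18 = 14
  (-374) mod 18 = (-14) mod 18 = 18 - 14 = 4
Mesh after 374 steps: gear-0 tooth 17 meets gear-1 tooth 4

Answer: 17 4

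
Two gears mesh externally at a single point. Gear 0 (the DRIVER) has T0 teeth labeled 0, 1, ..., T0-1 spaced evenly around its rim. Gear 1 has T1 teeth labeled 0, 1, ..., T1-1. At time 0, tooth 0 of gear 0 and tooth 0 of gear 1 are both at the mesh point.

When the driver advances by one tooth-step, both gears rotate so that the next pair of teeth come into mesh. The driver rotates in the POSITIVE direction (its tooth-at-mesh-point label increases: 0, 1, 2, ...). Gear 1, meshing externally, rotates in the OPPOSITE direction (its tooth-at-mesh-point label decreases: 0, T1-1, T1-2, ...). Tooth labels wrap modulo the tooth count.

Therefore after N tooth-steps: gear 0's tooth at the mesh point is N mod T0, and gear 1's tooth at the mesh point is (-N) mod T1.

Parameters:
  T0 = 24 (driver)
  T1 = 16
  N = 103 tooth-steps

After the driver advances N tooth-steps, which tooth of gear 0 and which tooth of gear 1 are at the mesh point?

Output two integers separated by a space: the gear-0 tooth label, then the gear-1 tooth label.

Answer: 7 9

Derivation:
Gear 0 (driver, T0=24): tooth at mesh = N mod T0
  103 = 4 * 24 + 7, so 103 mod 24 = 7
  gear 0 tooth = 7
Gear 1 (driven, T1=16): tooth at mesh = (-N) mod T1
  103 = 6 * 16 + 7, so 103 mod 16 = 7
  (-103) mod 16 = (-7) mod 16 = 16 - 7 = 9
Mesh after 103 steps: gear-0 tooth 7 meets gear-1 tooth 9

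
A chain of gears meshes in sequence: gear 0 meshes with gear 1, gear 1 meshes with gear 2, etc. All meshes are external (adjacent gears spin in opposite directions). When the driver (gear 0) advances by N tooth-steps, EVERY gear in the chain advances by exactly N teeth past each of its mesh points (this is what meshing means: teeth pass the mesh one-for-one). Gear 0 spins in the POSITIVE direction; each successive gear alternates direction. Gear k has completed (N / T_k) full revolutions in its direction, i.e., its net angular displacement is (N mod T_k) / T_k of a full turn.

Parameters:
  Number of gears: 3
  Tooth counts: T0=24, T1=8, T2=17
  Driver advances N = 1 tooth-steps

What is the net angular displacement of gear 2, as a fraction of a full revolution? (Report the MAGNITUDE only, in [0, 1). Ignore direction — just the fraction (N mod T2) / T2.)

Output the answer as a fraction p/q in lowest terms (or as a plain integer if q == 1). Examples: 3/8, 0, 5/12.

Answer: 1/17

Derivation:
Chain of 3 gears, tooth counts: [24, 8, 17]
  gear 0: T0=24, direction=positive, advance = 1 mod 24 = 1 teeth = 1/24 turn
  gear 1: T1=8, direction=negative, advance = 1 mod 8 = 1 teeth = 1/8 turn
  gear 2: T2=17, direction=positive, advance = 1 mod 17 = 1 teeth = 1/17 turn
Gear 2: 1 mod 17 = 1
Fraction = 1 / 17 = 1/17 (gcd(1,17)=1) = 1/17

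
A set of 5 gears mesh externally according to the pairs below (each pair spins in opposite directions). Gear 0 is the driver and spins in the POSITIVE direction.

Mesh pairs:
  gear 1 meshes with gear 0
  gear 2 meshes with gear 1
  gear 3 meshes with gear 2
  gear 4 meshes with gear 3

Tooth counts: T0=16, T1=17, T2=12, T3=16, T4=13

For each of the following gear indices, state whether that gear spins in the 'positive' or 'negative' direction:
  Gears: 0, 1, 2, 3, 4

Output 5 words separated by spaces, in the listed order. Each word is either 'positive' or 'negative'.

Gear 0 (driver): positive (depth 0)
  gear 1: meshes with gear 0 -> depth 1 -> negative (opposite of gear 0)
  gear 2: meshes with gear 1 -> depth 2 -> positive (opposite of gear 1)
  gear 3: meshes with gear 2 -> depth 3 -> negative (opposite of gear 2)
  gear 4: meshes with gear 3 -> depth 4 -> positive (opposite of gear 3)
Queried indices 0, 1, 2, 3, 4 -> positive, negative, positive, negative, positive

Answer: positive negative positive negative positive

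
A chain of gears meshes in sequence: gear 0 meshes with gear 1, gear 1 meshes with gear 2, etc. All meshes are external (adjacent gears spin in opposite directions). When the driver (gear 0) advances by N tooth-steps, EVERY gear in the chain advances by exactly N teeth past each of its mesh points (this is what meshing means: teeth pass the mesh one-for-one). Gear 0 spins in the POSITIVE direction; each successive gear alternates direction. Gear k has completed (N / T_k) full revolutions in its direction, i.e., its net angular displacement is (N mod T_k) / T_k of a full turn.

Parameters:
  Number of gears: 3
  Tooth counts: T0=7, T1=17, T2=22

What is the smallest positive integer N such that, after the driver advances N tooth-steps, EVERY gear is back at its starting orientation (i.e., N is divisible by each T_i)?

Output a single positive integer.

Answer: 2618

Derivation:
Gear k returns to start when N is a multiple of T_k.
All gears at start simultaneously when N is a common multiple of [7, 17, 22]; the smallest such N is lcm(7, 17, 22).
Start: lcm = T0 = 7
Fold in T1=17: gcd(7, 17) = 1; lcm(7, 17) = 7 * 17 / 1 = 119 / 1 = 119
Fold in T2=22: gcd(119, 22) = 1; lcm(119, 22) = 119 * 22 / 1 = 2618 / 1 = 2618
Full cycle length = 2618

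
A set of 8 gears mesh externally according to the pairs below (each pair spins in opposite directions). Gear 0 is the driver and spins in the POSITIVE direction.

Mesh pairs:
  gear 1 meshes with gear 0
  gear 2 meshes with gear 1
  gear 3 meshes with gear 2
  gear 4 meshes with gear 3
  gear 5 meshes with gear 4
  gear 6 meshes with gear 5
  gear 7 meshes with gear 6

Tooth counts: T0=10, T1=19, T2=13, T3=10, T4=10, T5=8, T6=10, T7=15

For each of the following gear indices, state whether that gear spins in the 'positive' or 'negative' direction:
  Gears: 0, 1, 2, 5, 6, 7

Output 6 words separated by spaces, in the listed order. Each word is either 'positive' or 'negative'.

Gear 0 (driver): positive (depth 0)
  gear 1: meshes with gear 0 -> depth 1 -> negative (opposite of gear 0)
  gear 2: meshes with gear 1 -> depth 2 -> positive (opposite of gear 1)
  gear 3: meshes with gear 2 -> depth 3 -> negative (opposite of gear 2)
  gear 4: meshes with gear 3 -> depth 4 -> positive (opposite of gear 3)
  gear 5: meshes with gear 4 -> depth 5 -> negative (opposite of gear 4)
  gear 6: meshes with gear 5 -> depth 6 -> positive (opposite of gear 5)
  gear 7: meshes with gear 6 -> depth 7 -> negative (opposite of gear 6)
Queried indices 0, 1, 2, 5, 6, 7 -> positive, negative, positive, negative, positive, negative

Answer: positive negative positive negative positive negative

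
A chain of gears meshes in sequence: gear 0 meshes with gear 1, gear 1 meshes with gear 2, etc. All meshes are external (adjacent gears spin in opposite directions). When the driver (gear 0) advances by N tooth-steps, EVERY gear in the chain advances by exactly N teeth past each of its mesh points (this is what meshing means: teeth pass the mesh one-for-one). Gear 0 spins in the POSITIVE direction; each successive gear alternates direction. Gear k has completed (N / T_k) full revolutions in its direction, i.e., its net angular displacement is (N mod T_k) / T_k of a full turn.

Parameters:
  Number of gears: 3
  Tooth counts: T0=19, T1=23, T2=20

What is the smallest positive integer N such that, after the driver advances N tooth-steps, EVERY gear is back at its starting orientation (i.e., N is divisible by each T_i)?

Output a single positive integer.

Gear k returns to start when N is a multiple of T_k.
All gears at start simultaneously when N is a common multiple of [19, 23, 20]; the smallest such N is lcm(19, 23, 20).
Start: lcm = T0 = 19
Fold in T1=23: gcd(19, 23) = 1; lcm(19, 23) = 19 * 23 / 1 = 437 / 1 = 437
Fold in T2=20: gcd(437, 20) = 1; lcm(437, 20) = 437 * 20 / 1 = 8740 / 1 = 8740
Full cycle length = 8740

Answer: 8740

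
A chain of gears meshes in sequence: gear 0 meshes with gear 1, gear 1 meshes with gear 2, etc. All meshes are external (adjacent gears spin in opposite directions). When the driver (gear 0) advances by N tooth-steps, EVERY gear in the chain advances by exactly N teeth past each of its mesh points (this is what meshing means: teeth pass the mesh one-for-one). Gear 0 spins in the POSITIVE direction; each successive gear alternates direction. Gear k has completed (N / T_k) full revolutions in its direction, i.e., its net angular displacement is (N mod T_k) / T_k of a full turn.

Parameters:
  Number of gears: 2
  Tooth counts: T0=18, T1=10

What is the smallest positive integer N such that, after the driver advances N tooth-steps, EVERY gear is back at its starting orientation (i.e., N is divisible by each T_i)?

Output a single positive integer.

Gear k returns to start when N is a multiple of T_k.
All gears at start simultaneously when N is a common multiple of [18, 10]; the smallest such N is lcm(18, 10).
Start: lcm = T0 = 18
Fold in T1=10: gcd(18, 10) = 2; lcm(18, 10) = 18 * 10 / 2 = 180 / 2 = 90
Full cycle length = 90

Answer: 90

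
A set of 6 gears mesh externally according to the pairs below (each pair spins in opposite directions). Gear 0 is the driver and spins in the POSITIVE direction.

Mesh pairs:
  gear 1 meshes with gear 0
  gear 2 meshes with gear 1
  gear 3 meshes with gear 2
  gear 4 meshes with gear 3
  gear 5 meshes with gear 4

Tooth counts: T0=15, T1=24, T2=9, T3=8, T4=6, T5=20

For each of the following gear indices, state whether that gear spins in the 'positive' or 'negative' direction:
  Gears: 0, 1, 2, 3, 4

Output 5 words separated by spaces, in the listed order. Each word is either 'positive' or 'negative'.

Gear 0 (driver): positive (depth 0)
  gear 1: meshes with gear 0 -> depth 1 -> negative (opposite of gear 0)
  gear 2: meshes with gear 1 -> depth 2 -> positive (opposite of gear 1)
  gear 3: meshes with gear 2 -> depth 3 -> negative (opposite of gear 2)
  gear 4: meshes with gear 3 -> depth 4 -> positive (opposite of gear 3)
  gear 5: meshes with gear 4 -> depth 5 -> negative (opposite of gear 4)
Queried indices 0, 1, 2, 3, 4 -> positive, negative, positive, negative, positive

Answer: positive negative positive negative positive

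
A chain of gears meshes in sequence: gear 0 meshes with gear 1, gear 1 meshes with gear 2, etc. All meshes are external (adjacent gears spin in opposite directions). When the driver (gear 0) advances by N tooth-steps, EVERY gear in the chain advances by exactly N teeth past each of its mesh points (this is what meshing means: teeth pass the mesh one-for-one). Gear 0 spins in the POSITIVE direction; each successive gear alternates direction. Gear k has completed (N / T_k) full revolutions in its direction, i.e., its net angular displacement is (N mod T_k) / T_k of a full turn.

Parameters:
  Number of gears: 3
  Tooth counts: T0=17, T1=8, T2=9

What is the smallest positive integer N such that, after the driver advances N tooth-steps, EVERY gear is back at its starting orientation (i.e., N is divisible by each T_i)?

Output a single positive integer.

Gear k returns to start when N is a multiple of T_k.
All gears at start simultaneously when N is a common multiple of [17, 8, 9]; the smallest such N is lcm(17, 8, 9).
Start: lcm = T0 = 17
Fold in T1=8: gcd(17, 8) = 1; lcm(17, 8) = 17 * 8 / 1 = 136 / 1 = 136
Fold in T2=9: gcd(136, 9) = 1; lcm(136, 9) = 136 * 9 / 1 = 1224 / 1 = 1224
Full cycle length = 1224

Answer: 1224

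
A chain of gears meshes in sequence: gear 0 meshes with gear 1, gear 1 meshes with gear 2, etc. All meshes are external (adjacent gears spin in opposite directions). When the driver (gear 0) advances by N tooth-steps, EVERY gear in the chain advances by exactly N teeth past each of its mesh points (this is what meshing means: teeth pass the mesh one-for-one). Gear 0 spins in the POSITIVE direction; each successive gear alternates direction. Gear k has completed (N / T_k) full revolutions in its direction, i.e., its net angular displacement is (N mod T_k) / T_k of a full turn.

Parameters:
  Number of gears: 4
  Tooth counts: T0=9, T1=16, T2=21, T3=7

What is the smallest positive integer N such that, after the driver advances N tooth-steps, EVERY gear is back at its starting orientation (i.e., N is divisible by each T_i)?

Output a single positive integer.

Gear k returns to start when N is a multiple of T_k.
All gears at start simultaneously when N is a common multiple of [9, 16, 21, 7]; the smallest such N is lcm(9, 16, 21, 7).
Start: lcm = T0 = 9
Fold in T1=16: gcd(9, 16) = 1; lcm(9, 16) = 9 * 16 / 1 = 144 / 1 = 144
Fold in T2=21: gcd(144, 21) = 3; lcm(144, 21) = 144 * 21 / 3 = 3024 / 3 = 1008
Fold in T3=7: gcd(1008, 7) = 7; lcm(1008, 7) = 1008 * 7 / 7 = 7056 / 7 = 1008
Full cycle length = 1008

Answer: 1008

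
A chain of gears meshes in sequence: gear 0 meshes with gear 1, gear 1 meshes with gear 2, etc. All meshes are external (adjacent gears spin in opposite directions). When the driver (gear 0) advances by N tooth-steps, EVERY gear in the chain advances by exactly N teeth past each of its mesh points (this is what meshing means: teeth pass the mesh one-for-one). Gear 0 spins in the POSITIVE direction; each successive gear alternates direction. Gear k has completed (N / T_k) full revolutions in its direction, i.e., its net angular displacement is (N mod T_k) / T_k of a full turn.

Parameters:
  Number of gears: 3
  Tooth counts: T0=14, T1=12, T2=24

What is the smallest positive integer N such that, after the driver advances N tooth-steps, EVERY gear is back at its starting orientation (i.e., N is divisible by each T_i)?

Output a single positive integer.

Gear k returns to start when N is a multiple of T_k.
All gears at start simultaneously when N is a common multiple of [14, 12, 24]; the smallest such N is lcm(14, 12, 24).
Start: lcm = T0 = 14
Fold in T1=12: gcd(14, 12) = 2; lcm(14, 12) = 14 * 12 / 2 = 168 / 2 = 84
Fold in T2=24: gcd(84, 24) = 12; lcm(84, 24) = 84 * 24 / 12 = 2016 / 12 = 168
Full cycle length = 168

Answer: 168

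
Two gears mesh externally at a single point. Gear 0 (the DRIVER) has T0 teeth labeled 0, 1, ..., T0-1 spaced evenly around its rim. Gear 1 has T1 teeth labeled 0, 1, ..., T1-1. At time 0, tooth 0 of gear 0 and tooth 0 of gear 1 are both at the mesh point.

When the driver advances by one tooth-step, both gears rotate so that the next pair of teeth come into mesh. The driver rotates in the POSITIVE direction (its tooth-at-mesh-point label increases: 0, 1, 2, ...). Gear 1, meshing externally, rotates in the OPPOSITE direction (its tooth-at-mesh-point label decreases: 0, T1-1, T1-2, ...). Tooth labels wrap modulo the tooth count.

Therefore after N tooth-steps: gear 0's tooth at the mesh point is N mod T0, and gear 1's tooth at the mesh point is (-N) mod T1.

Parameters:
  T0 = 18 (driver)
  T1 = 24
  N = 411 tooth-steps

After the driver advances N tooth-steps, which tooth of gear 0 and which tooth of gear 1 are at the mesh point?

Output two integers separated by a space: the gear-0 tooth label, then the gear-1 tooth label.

Gear 0 (driver, T0=18): tooth at mesh = N mod T0
  411 = 22 * 18 + 15, so 411 mod 18 = 15
  gear 0 tooth = 15
Gear 1 (driven, T1=24): tooth at mesh = (-N) mod T1
  411 = 17 * 24 + 3, so 411 mod 24 = 3
  (-411) mod 24 = (-3) mod 24 = 24 - 3 = 21
Mesh after 411 steps: gear-0 tooth 15 meets gear-1 tooth 21

Answer: 15 21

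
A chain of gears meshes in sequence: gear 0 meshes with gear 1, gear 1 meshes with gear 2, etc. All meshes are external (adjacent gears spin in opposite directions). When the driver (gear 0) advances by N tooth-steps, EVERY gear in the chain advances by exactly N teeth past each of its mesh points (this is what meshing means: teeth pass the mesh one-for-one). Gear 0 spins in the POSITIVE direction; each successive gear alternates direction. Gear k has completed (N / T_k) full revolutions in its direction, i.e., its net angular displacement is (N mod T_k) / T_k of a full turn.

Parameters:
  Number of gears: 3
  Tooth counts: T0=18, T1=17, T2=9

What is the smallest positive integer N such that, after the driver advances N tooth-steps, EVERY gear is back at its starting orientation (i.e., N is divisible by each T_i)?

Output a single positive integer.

Answer: 306

Derivation:
Gear k returns to start when N is a multiple of T_k.
All gears at start simultaneously when N is a common multiple of [18, 17, 9]; the smallest such N is lcm(18, 17, 9).
Start: lcm = T0 = 18
Fold in T1=17: gcd(18, 17) = 1; lcm(18, 17) = 18 * 17 / 1 = 306 / 1 = 306
Fold in T2=9: gcd(306, 9) = 9; lcm(306, 9) = 306 * 9 / 9 = 2754 / 9 = 306
Full cycle length = 306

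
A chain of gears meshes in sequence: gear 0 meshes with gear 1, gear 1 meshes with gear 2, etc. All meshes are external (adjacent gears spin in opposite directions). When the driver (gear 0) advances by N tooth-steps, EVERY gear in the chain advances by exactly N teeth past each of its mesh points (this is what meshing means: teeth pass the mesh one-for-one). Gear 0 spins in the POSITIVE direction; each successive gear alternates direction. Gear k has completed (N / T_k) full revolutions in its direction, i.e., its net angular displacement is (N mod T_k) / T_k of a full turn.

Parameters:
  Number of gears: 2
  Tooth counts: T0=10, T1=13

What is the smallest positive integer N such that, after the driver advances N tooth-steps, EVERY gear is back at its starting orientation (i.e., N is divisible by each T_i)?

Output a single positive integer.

Gear k returns to start when N is a multiple of T_k.
All gears at start simultaneously when N is a common multiple of [10, 13]; the smallest such N is lcm(10, 13).
Start: lcm = T0 = 10
Fold in T1=13: gcd(10, 13) = 1; lcm(10, 13) = 10 * 13 / 1 = 130 / 1 = 130
Full cycle length = 130

Answer: 130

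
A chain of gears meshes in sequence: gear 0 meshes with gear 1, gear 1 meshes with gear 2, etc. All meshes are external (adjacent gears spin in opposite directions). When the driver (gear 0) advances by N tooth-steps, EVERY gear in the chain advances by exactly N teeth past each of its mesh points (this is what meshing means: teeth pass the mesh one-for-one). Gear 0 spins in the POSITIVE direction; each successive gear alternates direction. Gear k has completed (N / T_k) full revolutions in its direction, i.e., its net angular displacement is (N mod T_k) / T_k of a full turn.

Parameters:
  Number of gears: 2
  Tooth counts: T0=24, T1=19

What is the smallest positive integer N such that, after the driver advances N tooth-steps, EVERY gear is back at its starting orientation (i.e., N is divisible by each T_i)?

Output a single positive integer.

Gear k returns to start when N is a multiple of T_k.
All gears at start simultaneously when N is a common multiple of [24, 19]; the smallest such N is lcm(24, 19).
Start: lcm = T0 = 24
Fold in T1=19: gcd(24, 19) = 1; lcm(24, 19) = 24 * 19 / 1 = 456 / 1 = 456
Full cycle length = 456

Answer: 456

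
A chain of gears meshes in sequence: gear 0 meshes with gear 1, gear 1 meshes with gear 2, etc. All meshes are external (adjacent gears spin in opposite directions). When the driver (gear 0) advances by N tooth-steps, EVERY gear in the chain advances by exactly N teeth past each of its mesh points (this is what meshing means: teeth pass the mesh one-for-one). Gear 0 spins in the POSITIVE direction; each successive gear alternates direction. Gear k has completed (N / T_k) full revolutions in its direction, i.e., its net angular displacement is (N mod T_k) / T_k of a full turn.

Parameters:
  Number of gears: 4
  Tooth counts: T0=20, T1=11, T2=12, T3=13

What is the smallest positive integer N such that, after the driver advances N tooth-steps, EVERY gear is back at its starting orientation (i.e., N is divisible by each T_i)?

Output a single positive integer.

Gear k returns to start when N is a multiple of T_k.
All gears at start simultaneously when N is a common multiple of [20, 11, 12, 13]; the smallest such N is lcm(20, 11, 12, 13).
Start: lcm = T0 = 20
Fold in T1=11: gcd(20, 11) = 1; lcm(20, 11) = 20 * 11 / 1 = 220 / 1 = 220
Fold in T2=12: gcd(220, 12) = 4; lcm(220, 12) = 220 * 12 / 4 = 2640 / 4 = 660
Fold in T3=13: gcd(660, 13) = 1; lcm(660, 13) = 660 * 13 / 1 = 8580 / 1 = 8580
Full cycle length = 8580

Answer: 8580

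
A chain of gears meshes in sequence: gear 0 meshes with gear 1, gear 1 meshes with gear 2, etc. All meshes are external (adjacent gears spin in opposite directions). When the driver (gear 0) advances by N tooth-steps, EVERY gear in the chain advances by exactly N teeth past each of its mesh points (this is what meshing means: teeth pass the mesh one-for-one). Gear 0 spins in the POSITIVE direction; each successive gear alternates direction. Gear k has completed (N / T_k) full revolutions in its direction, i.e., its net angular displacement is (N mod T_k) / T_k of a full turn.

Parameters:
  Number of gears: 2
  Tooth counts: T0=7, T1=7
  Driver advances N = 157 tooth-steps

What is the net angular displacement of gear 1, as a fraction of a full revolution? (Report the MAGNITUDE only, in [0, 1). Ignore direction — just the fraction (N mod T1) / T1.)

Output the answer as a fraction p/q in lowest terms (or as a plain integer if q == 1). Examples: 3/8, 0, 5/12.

Chain of 2 gears, tooth counts: [7, 7]
  gear 0: T0=7, direction=positive, advance = 157 mod 7 = 3 teeth = 3/7 turn
  gear 1: T1=7, direction=negative, advance = 157 mod 7 = 3 teeth = 3/7 turn
Gear 1: 157 mod 7 = 3
Fraction = 3 / 7 = 3/7 (gcd(3,7)=1) = 3/7

Answer: 3/7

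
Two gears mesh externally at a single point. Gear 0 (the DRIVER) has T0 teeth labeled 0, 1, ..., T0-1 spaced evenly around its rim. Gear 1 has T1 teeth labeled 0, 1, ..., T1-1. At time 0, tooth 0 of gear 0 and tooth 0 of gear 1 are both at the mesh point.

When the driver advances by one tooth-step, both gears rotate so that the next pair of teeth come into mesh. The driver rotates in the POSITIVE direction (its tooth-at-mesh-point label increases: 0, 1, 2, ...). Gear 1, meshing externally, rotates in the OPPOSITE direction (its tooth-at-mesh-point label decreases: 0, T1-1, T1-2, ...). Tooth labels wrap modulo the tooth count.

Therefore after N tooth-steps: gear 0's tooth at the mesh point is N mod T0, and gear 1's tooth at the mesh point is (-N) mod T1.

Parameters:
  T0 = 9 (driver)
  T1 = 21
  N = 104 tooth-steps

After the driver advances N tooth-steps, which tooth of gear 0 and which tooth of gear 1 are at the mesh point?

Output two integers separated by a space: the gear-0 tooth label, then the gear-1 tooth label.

Gear 0 (driver, T0=9): tooth at mesh = N mod T0
  104 = 11 * 9 + 5, so 104 mod 9 = 5
  gear 0 tooth = 5
Gear 1 (driven, T1=21): tooth at mesh = (-N) mod T1
  104 = 4 * 21 + 20, so 104 mod 21 = 20
  (-104) mod 21 = (-20) mod 21 = 21 - 20 = 1
Mesh after 104 steps: gear-0 tooth 5 meets gear-1 tooth 1

Answer: 5 1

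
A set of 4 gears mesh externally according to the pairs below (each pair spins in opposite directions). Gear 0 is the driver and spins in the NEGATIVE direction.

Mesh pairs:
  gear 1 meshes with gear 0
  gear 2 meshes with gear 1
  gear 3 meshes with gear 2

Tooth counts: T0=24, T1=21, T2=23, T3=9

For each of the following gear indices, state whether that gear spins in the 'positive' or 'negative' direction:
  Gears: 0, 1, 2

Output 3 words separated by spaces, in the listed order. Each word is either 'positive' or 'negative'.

Gear 0 (driver): negative (depth 0)
  gear 1: meshes with gear 0 -> depth 1 -> positive (opposite of gear 0)
  gear 2: meshes with gear 1 -> depth 2 -> negative (opposite of gear 1)
  gear 3: meshes with gear 2 -> depth 3 -> positive (opposite of gear 2)
Queried indices 0, 1, 2 -> negative, positive, negative

Answer: negative positive negative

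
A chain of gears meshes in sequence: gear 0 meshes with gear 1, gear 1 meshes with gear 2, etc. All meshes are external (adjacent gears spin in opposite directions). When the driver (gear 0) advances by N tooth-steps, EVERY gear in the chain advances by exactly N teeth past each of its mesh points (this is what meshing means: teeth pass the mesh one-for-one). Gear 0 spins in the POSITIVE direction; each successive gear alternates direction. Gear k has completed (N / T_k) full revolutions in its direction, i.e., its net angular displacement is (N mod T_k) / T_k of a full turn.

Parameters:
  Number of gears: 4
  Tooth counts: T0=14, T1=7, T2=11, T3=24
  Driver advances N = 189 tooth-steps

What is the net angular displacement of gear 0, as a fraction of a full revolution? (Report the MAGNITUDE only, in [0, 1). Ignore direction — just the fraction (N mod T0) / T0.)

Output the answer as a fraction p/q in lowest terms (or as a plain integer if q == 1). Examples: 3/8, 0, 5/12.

Answer: 1/2

Derivation:
Chain of 4 gears, tooth counts: [14, 7, 11, 24]
  gear 0: T0=14, direction=positive, advance = 189 mod 14 = 7 teeth = 7/14 turn
  gear 1: T1=7, direction=negative, advance = 189 mod 7 = 0 teeth = 0/7 turn
  gear 2: T2=11, direction=positive, advance = 189 mod 11 = 2 teeth = 2/11 turn
  gear 3: T3=24, direction=negative, advance = 189 mod 24 = 21 teeth = 21/24 turn
Gear 0: 189 mod 14 = 7
Fraction = 7 / 14 = 1/2 (gcd(7,14)=7) = 1/2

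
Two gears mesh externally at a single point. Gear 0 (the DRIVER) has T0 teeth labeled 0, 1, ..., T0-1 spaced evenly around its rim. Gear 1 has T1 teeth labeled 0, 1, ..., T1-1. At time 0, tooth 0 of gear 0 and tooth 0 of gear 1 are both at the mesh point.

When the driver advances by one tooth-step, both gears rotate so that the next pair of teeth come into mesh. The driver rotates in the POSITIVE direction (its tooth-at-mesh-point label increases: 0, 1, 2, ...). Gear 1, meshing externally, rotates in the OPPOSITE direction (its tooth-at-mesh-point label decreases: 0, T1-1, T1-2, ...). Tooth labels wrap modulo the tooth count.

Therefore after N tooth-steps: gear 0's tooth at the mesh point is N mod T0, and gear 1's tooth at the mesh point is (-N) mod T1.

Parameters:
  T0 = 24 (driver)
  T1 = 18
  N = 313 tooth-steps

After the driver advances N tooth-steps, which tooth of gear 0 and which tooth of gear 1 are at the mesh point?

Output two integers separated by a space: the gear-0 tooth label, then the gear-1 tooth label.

Answer: 1 11

Derivation:
Gear 0 (driver, T0=24): tooth at mesh = N mod T0
  313 = 13 * 24 + 1, so 313 mod 24 = 1
  gear 0 tooth = 1
Gear 1 (driven, T1=18): tooth at mesh = (-N) mod T1
  313 = 17 * 18 + 7, so 313 mod 18 = 7
  (-313) mod 18 = (-7) mod 18 = 18 - 7 = 11
Mesh after 313 steps: gear-0 tooth 1 meets gear-1 tooth 11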